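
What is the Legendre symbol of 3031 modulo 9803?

(3031/9803)
  = -(9803/3031)    [QR: both ≡ 3 mod 4, sign flips]
  = -(710/3031)    [9803 ≡ 710 mod 3031]
  = -(355/3031)    [3031 ≡ 7 mod 8 ⇒ (2/3031) = +1]
  = (3031/355)    [QR: both ≡ 3 mod 4, sign flips]
  = (191/355)    [3031 ≡ 191 mod 355]
  = -(355/191)    [QR: both ≡ 3 mod 4, sign flips]
  = -(164/191)    [355 ≡ 164 mod 191]
  = -(41/191)    [191 ≡ 7 mod 8 ⇒ (2/191)^2 = +1]
  = -(191/41)    [QR: 41 ≡ 1 mod 4, sign kept]
  = -(27/41)    [191 ≡ 27 mod 41]
  = -(41/27)    [QR: 41 ≡ 1 mod 4, sign kept]
  = -(14/27)    [41 ≡ 14 mod 27]
  = (7/27)    [27 ≡ 3 mod 8 ⇒ (2/27) = -1]
  = -(27/7)    [QR: both ≡ 3 mod 4, sign flips]
  = -(6/7)    [27 ≡ 6 mod 7]
  = -(3/7)    [7 ≡ 7 mod 8 ⇒ (2/7) = +1]
  = (7/3)    [QR: both ≡ 3 mod 4, sign flips]
  = (1/3)    [7 ≡ 1 mod 3]
  = 1    [(1/3) = 1]

1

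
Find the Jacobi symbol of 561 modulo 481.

1

Reduce the numerator: 561 ≡ 80 (mod 481), so (561|481) = (80|481).
Factor out 2: 80 = 2^4·5. Since 481 ≡ 1 (mod 8), (2|481) = +1, and (2|481)^4 = +1. Now have (5|481).
5 ≡ 1 (mod 4), so quadratic reciprocity gives (5|481) = (481|5). Reduce: 481 ≡ 1 (mod 5). Now have (1|5).
(1|5) = 1. Collecting the sign factors: 1.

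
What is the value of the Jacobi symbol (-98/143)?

(-98/143)
  = (45/143)    [-98 ≡ 45 mod 143]
  = (143/45)    [QR: 45 ≡ 1 mod 4, sign kept]
  = (8/45)    [143 ≡ 8 mod 45]
  = -(1/45)    [45 ≡ 5 mod 8 ⇒ (2/45)^3 = -1]
  = -1    [(1/45) = 1]

-1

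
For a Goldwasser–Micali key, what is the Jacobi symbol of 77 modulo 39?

Reduce the numerator: 77 ≡ 38 (mod 39), so (77/39) = (38/39).
Factor out 2: 38 = 2·19. Since 39 ≡ 7 (mod 8), (2/39) = +1. Now have (19/39).
Both 19 ≡ 3 and 39 ≡ 3 (mod 4), so reciprocity gives (19/39) = -(39/19). Reduce: 39 ≡ 1 (mod 19). Now have -(1/19).
(1/19) = 1. Collecting the sign factors: -1.

-1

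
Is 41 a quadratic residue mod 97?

no

(41/97)
  = (97/41)    [QR: 41 ≡ 1 mod 4, sign kept]
  = (15/41)    [97 ≡ 15 mod 41]
  = (41/15)    [QR: 41 ≡ 1 mod 4, sign kept]
  = (11/15)    [41 ≡ 11 mod 15]
  = -(15/11)    [QR: both ≡ 3 mod 4, sign flips]
  = -(4/11)    [15 ≡ 4 mod 11]
  = -(1/11)    [11 ≡ 3 mod 8 ⇒ (2/11)^2 = +1]
  = -1    [(1/11) = 1]
(41/97) = -1, and 97 is prime, so 41 is not a quadratic residue mod 97.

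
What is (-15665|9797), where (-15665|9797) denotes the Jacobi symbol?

-1

(-15665|9797)
  = (15665|9797)    [9797 ≡ 1 mod 4 ⇒ (-1|9797) = +1]
  = (5868|9797)    [15665 ≡ 5868 mod 9797]
  = (1467|9797)    [9797 ≡ 5 mod 8 ⇒ (2|9797)^2 = +1]
  = (9797|1467)    [QR: 9797 ≡ 1 mod 4, sign kept]
  = (995|1467)    [9797 ≡ 995 mod 1467]
  = -(1467|995)    [QR: both ≡ 3 mod 4, sign flips]
  = -(472|995)    [1467 ≡ 472 mod 995]
  = (59|995)    [995 ≡ 3 mod 8 ⇒ (2|995)^3 = -1]
  = -(995|59)    [QR: both ≡ 3 mod 4, sign flips]
  = -(51|59)    [995 ≡ 51 mod 59]
  = (59|51)    [QR: both ≡ 3 mod 4, sign flips]
  = (8|51)    [59 ≡ 8 mod 51]
  = -(1|51)    [51 ≡ 3 mod 8 ⇒ (2|51)^3 = -1]
  = -1    [(1|51) = 1]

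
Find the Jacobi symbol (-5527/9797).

-1

Reduce the numerator: -5527 ≡ 4270 (mod 9797), so (-5527/9797) = (4270/9797).
Factor out 2: 4270 = 2·2135. Since 9797 ≡ 5 (mod 8), (2/9797) = -1. Now have -(2135/9797).
9797 ≡ 1 (mod 4), so quadratic reciprocity gives (2135/9797) = (9797/2135). Reduce: 9797 ≡ 1257 (mod 2135). Now have -(1257/2135).
1257 ≡ 1 (mod 4), so quadratic reciprocity gives (1257/2135) = (2135/1257). Reduce: 2135 ≡ 878 (mod 1257). Now have -(878/1257).
Factor out 2: 878 = 2·439. Since 1257 ≡ 1 (mod 8), (2/1257) = +1. Now have -(439/1257).
1257 ≡ 1 (mod 4), so quadratic reciprocity gives (439/1257) = (1257/439). Reduce: 1257 ≡ 379 (mod 439). Now have -(379/439).
Both 379 ≡ 3 and 439 ≡ 3 (mod 4), so reciprocity gives (379/439) = -(439/379). Reduce: 439 ≡ 60 (mod 379). Now have (60/379).
Factor out 2: 60 = 2^2·15. Since 379 ≡ 3 (mod 8), (2/379) = -1, and (2/379)^2 = +1. Now have (15/379).
Both 15 ≡ 3 and 379 ≡ 3 (mod 4), so reciprocity gives (15/379) = -(379/15). Reduce: 379 ≡ 4 (mod 15). Now have -(4/15).
Factor out 2: 4 = 2^2. Since 15 ≡ 7 (mod 8), (2/15) = +1, and (2/15)^2 = +1. Now have -(1/15).
(1/15) = 1. Collecting the sign factors: -1.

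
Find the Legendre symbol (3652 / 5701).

-1

(3652 / 5701)
  = (913 / 5701)    [5701 ≡ 5 mod 8 ⇒ (2 / 5701)^2 = +1]
  = (5701 / 913)    [QR: 913 ≡ 1 mod 4, sign kept]
  = (223 / 913)    [5701 ≡ 223 mod 913]
  = (913 / 223)    [QR: 913 ≡ 1 mod 4, sign kept]
  = (21 / 223)    [913 ≡ 21 mod 223]
  = (223 / 21)    [QR: 21 ≡ 1 mod 4, sign kept]
  = (13 / 21)    [223 ≡ 13 mod 21]
  = (21 / 13)    [QR: 13 ≡ 1 mod 4, sign kept]
  = (8 / 13)    [21 ≡ 8 mod 13]
  = -(1 / 13)    [13 ≡ 5 mod 8 ⇒ (2 / 13)^3 = -1]
  = -1    [(1 / 13) = 1]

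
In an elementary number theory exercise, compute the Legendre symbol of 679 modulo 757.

(679/757)
  = (757/679)    [QR: 757 ≡ 1 mod 4, sign kept]
  = (78/679)    [757 ≡ 78 mod 679]
  = (39/679)    [679 ≡ 7 mod 8 ⇒ (2/679) = +1]
  = -(679/39)    [QR: both ≡ 3 mod 4, sign flips]
  = -(16/39)    [679 ≡ 16 mod 39]
  = -(1/39)    [39 ≡ 7 mod 8 ⇒ (2/39)^4 = +1]
  = -1    [(1/39) = 1]

-1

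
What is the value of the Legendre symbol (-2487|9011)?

-1

(-2487|9011)
  = (6524|9011)    [-2487 ≡ 6524 mod 9011]
  = (1631|9011)    [9011 ≡ 3 mod 8 ⇒ (2|9011)^2 = +1]
  = -(9011|1631)    [QR: both ≡ 3 mod 4, sign flips]
  = -(856|1631)    [9011 ≡ 856 mod 1631]
  = -(107|1631)    [1631 ≡ 7 mod 8 ⇒ (2|1631)^3 = +1]
  = (1631|107)    [QR: both ≡ 3 mod 4, sign flips]
  = (26|107)    [1631 ≡ 26 mod 107]
  = -(13|107)    [107 ≡ 3 mod 8 ⇒ (2|107) = -1]
  = -(107|13)    [QR: 13 ≡ 1 mod 4, sign kept]
  = -(3|13)    [107 ≡ 3 mod 13]
  = -(13|3)    [QR: 13 ≡ 1 mod 4, sign kept]
  = -(1|3)    [13 ≡ 1 mod 3]
  = -1    [(1|3) = 1]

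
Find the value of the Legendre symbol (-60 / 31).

(-60 / 31)
  = (2 / 31)    [-60 ≡ 2 mod 31]
  = (1 / 31)    [31 ≡ 7 mod 8 ⇒ (2 / 31) = +1]
  = 1    [(1 / 31) = 1]

1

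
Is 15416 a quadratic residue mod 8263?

Reduce the numerator: 15416 ≡ 7153 (mod 8263), so (15416|8263) = (7153|8263).
7153 ≡ 1 (mod 4), so quadratic reciprocity gives (7153|8263) = (8263|7153). Reduce: 8263 ≡ 1110 (mod 7153). Now have (1110|7153).
Factor out 2: 1110 = 2·555. Since 7153 ≡ 1 (mod 8), (2|7153) = +1. Now have (555|7153).
7153 ≡ 1 (mod 4), so quadratic reciprocity gives (555|7153) = (7153|555). Reduce: 7153 ≡ 493 (mod 555). Now have (493|555).
493 ≡ 1 (mod 4), so quadratic reciprocity gives (493|555) = (555|493). Reduce: 555 ≡ 62 (mod 493). Now have (62|493).
Factor out 2: 62 = 2·31. Since 493 ≡ 5 (mod 8), (2|493) = -1. Now have -(31|493).
493 ≡ 1 (mod 4), so quadratic reciprocity gives (31|493) = (493|31). Reduce: 493 ≡ 28 (mod 31). Now have -(28|31).
Factor out 2: 28 = 2^2·7. Since 31 ≡ 7 (mod 8), (2|31) = +1, and (2|31)^2 = +1. Now have -(7|31).
Both 7 ≡ 3 and 31 ≡ 3 (mod 4), so reciprocity gives (7|31) = -(31|7). Reduce: 31 ≡ 3 (mod 7). Now have (3|7).
Both 3 ≡ 3 and 7 ≡ 3 (mod 4), so reciprocity gives (3|7) = -(7|3). Reduce: 7 ≡ 1 (mod 3). Now have -(1|3).
(1|3) = 1. Collecting the sign factors: -1.
The Legendre symbol is -1, so x^2 ≡ 15416 (mod 8263) has no solution.

no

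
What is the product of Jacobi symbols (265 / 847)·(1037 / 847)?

-1

By multiplicativity, (265·1037 / 847) = (265 / 847)·(1037 / 847).
First factor (265 / 847):
(265 / 847)
  = (847 / 265)    [QR: 265 ≡ 1 mod 4, sign kept]
  = (52 / 265)    [847 ≡ 52 mod 265]
  = (13 / 265)    [265 ≡ 1 mod 8 ⇒ (2 / 265)^2 = +1]
  = (265 / 13)    [QR: 13 ≡ 1 mod 4, sign kept]
  = (5 / 13)    [265 ≡ 5 mod 13]
  = (13 / 5)    [QR: 5 ≡ 1 mod 4, sign kept]
  = (3 / 5)    [13 ≡ 3 mod 5]
  = (5 / 3)    [QR: 5 ≡ 1 mod 4, sign kept]
  = (2 / 3)    [5 ≡ 2 mod 3]
  = -(1 / 3)    [3 ≡ 3 mod 8 ⇒ (2 / 3) = -1]
  = -1    [(1 / 3) = 1]
Second factor (1037 / 847):
(1037 / 847)
  = (190 / 847)    [1037 ≡ 190 mod 847]
  = (95 / 847)    [847 ≡ 7 mod 8 ⇒ (2 / 847) = +1]
  = -(847 / 95)    [QR: both ≡ 3 mod 4, sign flips]
  = -(87 / 95)    [847 ≡ 87 mod 95]
  = (95 / 87)    [QR: both ≡ 3 mod 4, sign flips]
  = (8 / 87)    [95 ≡ 8 mod 87]
  = (1 / 87)    [87 ≡ 7 mod 8 ⇒ (2 / 87)^3 = +1]
  = 1    [(1 / 87) = 1]
Product: (-1)·(1) = -1.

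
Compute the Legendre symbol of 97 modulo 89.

1

(97 / 89)
  = (8 / 89)    [97 ≡ 8 mod 89]
  = (1 / 89)    [89 ≡ 1 mod 8 ⇒ (2 / 89)^3 = +1]
  = 1    [(1 / 89) = 1]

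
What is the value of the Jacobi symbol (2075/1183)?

(2075/1183)
  = (892/1183)    [2075 ≡ 892 mod 1183]
  = (223/1183)    [1183 ≡ 7 mod 8 ⇒ (2/1183)^2 = +1]
  = -(1183/223)    [QR: both ≡ 3 mod 4, sign flips]
  = -(68/223)    [1183 ≡ 68 mod 223]
  = -(17/223)    [223 ≡ 7 mod 8 ⇒ (2/223)^2 = +1]
  = -(223/17)    [QR: 17 ≡ 1 mod 4, sign kept]
  = -(2/17)    [223 ≡ 2 mod 17]
  = -(1/17)    [17 ≡ 1 mod 8 ⇒ (2/17) = +1]
  = -1    [(1/17) = 1]

-1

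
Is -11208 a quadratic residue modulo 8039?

Reduce the numerator: -11208 ≡ 4870 (mod 8039), so (-11208/8039) = (4870/8039).
Factor out 2: 4870 = 2·2435. Since 8039 ≡ 7 (mod 8), (2/8039) = +1. Now have (2435/8039).
Both 2435 ≡ 3 and 8039 ≡ 3 (mod 4), so reciprocity gives (2435/8039) = -(8039/2435). Reduce: 8039 ≡ 734 (mod 2435). Now have -(734/2435).
Factor out 2: 734 = 2·367. Since 2435 ≡ 3 (mod 8), (2/2435) = -1. Now have (367/2435).
Both 367 ≡ 3 and 2435 ≡ 3 (mod 4), so reciprocity gives (367/2435) = -(2435/367). Reduce: 2435 ≡ 233 (mod 367). Now have -(233/367).
233 ≡ 1 (mod 4), so quadratic reciprocity gives (233/367) = (367/233). Reduce: 367 ≡ 134 (mod 233). Now have -(134/233).
Factor out 2: 134 = 2·67. Since 233 ≡ 1 (mod 8), (2/233) = +1. Now have -(67/233).
233 ≡ 1 (mod 4), so quadratic reciprocity gives (67/233) = (233/67). Reduce: 233 ≡ 32 (mod 67). Now have -(32/67).
Factor out 2: 32 = 2^5. Since 67 ≡ 3 (mod 8), (2/67) = -1, and (2/67)^5 = -1. Now have (1/67).
(1/67) = 1. Collecting the sign factors: 1.
The Legendre symbol is 1, so x^2 ≡ -11208 (mod 8039) has solution.

yes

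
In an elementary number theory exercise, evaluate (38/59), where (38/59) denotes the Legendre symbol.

-1

Factor out 2: 38 = 2·19. Since 59 ≡ 3 (mod 8), (2/59) = -1. Now have -(19/59).
Both 19 ≡ 3 and 59 ≡ 3 (mod 4), so reciprocity gives (19/59) = -(59/19). Reduce: 59 ≡ 2 (mod 19). Now have (2/19).
Factor out 2: 2 = 2. Since 19 ≡ 3 (mod 8), (2/19) = -1. Now have -(1/19).
(1/19) = 1. Collecting the sign factors: -1.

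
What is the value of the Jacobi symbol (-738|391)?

1

(-738|391)
  = -(738|391)    [391 ≡ 3 mod 4 ⇒ (-1|391) = -1]
  = -(347|391)    [738 ≡ 347 mod 391]
  = (391|347)    [QR: both ≡ 3 mod 4, sign flips]
  = (44|347)    [391 ≡ 44 mod 347]
  = (11|347)    [347 ≡ 3 mod 8 ⇒ (2|347)^2 = +1]
  = -(347|11)    [QR: both ≡ 3 mod 4, sign flips]
  = -(6|11)    [347 ≡ 6 mod 11]
  = (3|11)    [11 ≡ 3 mod 8 ⇒ (2|11) = -1]
  = -(11|3)    [QR: both ≡ 3 mod 4, sign flips]
  = -(2|3)    [11 ≡ 2 mod 3]
  = (1|3)    [3 ≡ 3 mod 8 ⇒ (2|3) = -1]
  = 1    [(1|3) = 1]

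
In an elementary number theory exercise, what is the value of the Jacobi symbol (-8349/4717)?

(-8349/4717)
  = (8349/4717)    [4717 ≡ 1 mod 4 ⇒ (-1/4717) = +1]
  = (3632/4717)    [8349 ≡ 3632 mod 4717]
  = (227/4717)    [4717 ≡ 5 mod 8 ⇒ (2/4717)^4 = +1]
  = (4717/227)    [QR: 4717 ≡ 1 mod 4, sign kept]
  = (177/227)    [4717 ≡ 177 mod 227]
  = (227/177)    [QR: 177 ≡ 1 mod 4, sign kept]
  = (50/177)    [227 ≡ 50 mod 177]
  = (25/177)    [177 ≡ 1 mod 8 ⇒ (2/177) = +1]
  = (177/25)    [QR: 25 ≡ 1 mod 4, sign kept]
  = (2/25)    [177 ≡ 2 mod 25]
  = (1/25)    [25 ≡ 1 mod 8 ⇒ (2/25) = +1]
  = 1    [(1/25) = 1]

1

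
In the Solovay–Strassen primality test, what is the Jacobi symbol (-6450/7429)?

1

(-6450/7429)
  = (979/7429)    [-6450 ≡ 979 mod 7429]
  = (7429/979)    [QR: 7429 ≡ 1 mod 4, sign kept]
  = (576/979)    [7429 ≡ 576 mod 979]
  = (9/979)    [979 ≡ 3 mod 8 ⇒ (2/979)^6 = +1]
  = (979/9)    [QR: 9 ≡ 1 mod 4, sign kept]
  = (7/9)    [979 ≡ 7 mod 9]
  = (9/7)    [QR: 9 ≡ 1 mod 4, sign kept]
  = (2/7)    [9 ≡ 2 mod 7]
  = (1/7)    [7 ≡ 7 mod 8 ⇒ (2/7) = +1]
  = 1    [(1/7) = 1]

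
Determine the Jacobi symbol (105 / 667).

-1

105 ≡ 1 (mod 4), so quadratic reciprocity gives (105 / 667) = (667 / 105). Reduce: 667 ≡ 37 (mod 105). Now have (37 / 105).
37 ≡ 1 (mod 4), so quadratic reciprocity gives (37 / 105) = (105 / 37). Reduce: 105 ≡ 31 (mod 37). Now have (31 / 37).
37 ≡ 1 (mod 4), so quadratic reciprocity gives (31 / 37) = (37 / 31). Reduce: 37 ≡ 6 (mod 31). Now have (6 / 31).
Factor out 2: 6 = 2·3. Since 31 ≡ 7 (mod 8), (2 / 31) = +1. Now have (3 / 31).
Both 3 ≡ 3 and 31 ≡ 3 (mod 4), so reciprocity gives (3 / 31) = -(31 / 3). Reduce: 31 ≡ 1 (mod 3). Now have -(1 / 3).
(1 / 3) = 1. Collecting the sign factors: -1.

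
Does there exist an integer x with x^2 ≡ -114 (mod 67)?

(-114/67)
  = (20/67)    [-114 ≡ 20 mod 67]
  = (5/67)    [67 ≡ 3 mod 8 ⇒ (2/67)^2 = +1]
  = (67/5)    [QR: 5 ≡ 1 mod 4, sign kept]
  = (2/5)    [67 ≡ 2 mod 5]
  = -(1/5)    [5 ≡ 5 mod 8 ⇒ (2/5) = -1]
  = -1    [(1/5) = 1]
The Legendre symbol is -1, so x^2 ≡ -114 (mod 67) has no solution.

no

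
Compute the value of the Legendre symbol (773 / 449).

1

Reduce the numerator: 773 ≡ 324 (mod 449), so (773 / 449) = (324 / 449).
Factor out 2: 324 = 2^2·81. Since 449 ≡ 1 (mod 8), (2 / 449) = +1, and (2 / 449)^2 = +1. Now have (81 / 449).
81 ≡ 1 (mod 4), so quadratic reciprocity gives (81 / 449) = (449 / 81). Reduce: 449 ≡ 44 (mod 81). Now have (44 / 81).
Factor out 2: 44 = 2^2·11. Since 81 ≡ 1 (mod 8), (2 / 81) = +1, and (2 / 81)^2 = +1. Now have (11 / 81).
81 ≡ 1 (mod 4), so quadratic reciprocity gives (11 / 81) = (81 / 11). Reduce: 81 ≡ 4 (mod 11). Now have (4 / 11).
Factor out 2: 4 = 2^2. Since 11 ≡ 3 (mod 8), (2 / 11) = -1, and (2 / 11)^2 = +1. Now have (1 / 11).
(1 / 11) = 1. Collecting the sign factors: 1.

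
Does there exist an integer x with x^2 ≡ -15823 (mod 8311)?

yes

Reduce the numerator: -15823 ≡ 799 (mod 8311), so (-15823/8311) = (799/8311).
Both 799 ≡ 3 and 8311 ≡ 3 (mod 4), so reciprocity gives (799/8311) = -(8311/799). Reduce: 8311 ≡ 321 (mod 799). Now have -(321/799).
321 ≡ 1 (mod 4), so quadratic reciprocity gives (321/799) = (799/321). Reduce: 799 ≡ 157 (mod 321). Now have -(157/321).
157 ≡ 1 (mod 4), so quadratic reciprocity gives (157/321) = (321/157). Reduce: 321 ≡ 7 (mod 157). Now have -(7/157).
157 ≡ 1 (mod 4), so quadratic reciprocity gives (7/157) = (157/7). Reduce: 157 ≡ 3 (mod 7). Now have -(3/7).
Both 3 ≡ 3 and 7 ≡ 3 (mod 4), so reciprocity gives (3/7) = -(7/3). Reduce: 7 ≡ 1 (mod 3). Now have (1/3).
(1/3) = 1. Collecting the sign factors: 1.
The Legendre symbol is 1, so x^2 ≡ -15823 (mod 8311) has solution.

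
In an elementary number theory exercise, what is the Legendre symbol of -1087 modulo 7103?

Reduce the numerator: -1087 ≡ 6016 (mod 7103), so (-1087 / 7103) = (6016 / 7103).
Factor out 2: 6016 = 2^7·47. Since 7103 ≡ 7 (mod 8), (2 / 7103) = +1, and (2 / 7103)^7 = +1. Now have (47 / 7103).
Both 47 ≡ 3 and 7103 ≡ 3 (mod 4), so reciprocity gives (47 / 7103) = -(7103 / 47). Reduce: 7103 ≡ 6 (mod 47). Now have -(6 / 47).
Factor out 2: 6 = 2·3. Since 47 ≡ 7 (mod 8), (2 / 47) = +1. Now have -(3 / 47).
Both 3 ≡ 3 and 47 ≡ 3 (mod 4), so reciprocity gives (3 / 47) = -(47 / 3). Reduce: 47 ≡ 2 (mod 3). Now have (2 / 3).
Factor out 2: 2 = 2. Since 3 ≡ 3 (mod 8), (2 / 3) = -1. Now have -(1 / 3).
(1 / 3) = 1. Collecting the sign factors: -1.

-1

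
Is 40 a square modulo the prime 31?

yes

(40/31)
  = (9/31)    [40 ≡ 9 mod 31]
  = (31/9)    [QR: 9 ≡ 1 mod 4, sign kept]
  = (4/9)    [31 ≡ 4 mod 9]
  = (1/9)    [9 ≡ 1 mod 8 ⇒ (2/9)^2 = +1]
  = 1    [(1/9) = 1]
The Legendre symbol is 1, so x^2 ≡ 40 (mod 31) has solution.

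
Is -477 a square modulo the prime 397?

(-477|397)
  = (317|397)    [-477 ≡ 317 mod 397]
  = (397|317)    [QR: 317 ≡ 1 mod 4, sign kept]
  = (80|317)    [397 ≡ 80 mod 317]
  = (5|317)    [317 ≡ 5 mod 8 ⇒ (2|317)^4 = +1]
  = (317|5)    [QR: 5 ≡ 1 mod 4, sign kept]
  = (2|5)    [317 ≡ 2 mod 5]
  = -(1|5)    [5 ≡ 5 mod 8 ⇒ (2|5) = -1]
  = -1    [(1|5) = 1]
The Legendre symbol is -1, so x^2 ≡ -477 (mod 397) has no solution.

no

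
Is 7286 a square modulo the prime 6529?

(7286|6529)
  = (757|6529)    [7286 ≡ 757 mod 6529]
  = (6529|757)    [QR: 757 ≡ 1 mod 4, sign kept]
  = (473|757)    [6529 ≡ 473 mod 757]
  = (757|473)    [QR: 473 ≡ 1 mod 4, sign kept]
  = (284|473)    [757 ≡ 284 mod 473]
  = (71|473)    [473 ≡ 1 mod 8 ⇒ (2|473)^2 = +1]
  = (473|71)    [QR: 473 ≡ 1 mod 4, sign kept]
  = (47|71)    [473 ≡ 47 mod 71]
  = -(71|47)    [QR: both ≡ 3 mod 4, sign flips]
  = -(24|47)    [71 ≡ 24 mod 47]
  = -(3|47)    [47 ≡ 7 mod 8 ⇒ (2|47)^3 = +1]
  = (47|3)    [QR: both ≡ 3 mod 4, sign flips]
  = (2|3)    [47 ≡ 2 mod 3]
  = -(1|3)    [3 ≡ 3 mod 8 ⇒ (2|3) = -1]
  = -1    [(1|3) = 1]
The Legendre symbol is -1, so x^2 ≡ 7286 (mod 6529) has no solution.

no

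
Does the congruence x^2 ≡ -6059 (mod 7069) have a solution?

(-6059/7069)
  = (1010/7069)    [-6059 ≡ 1010 mod 7069]
  = -(505/7069)    [7069 ≡ 5 mod 8 ⇒ (2/7069) = -1]
  = -(7069/505)    [QR: 505 ≡ 1 mod 4, sign kept]
  = -(504/505)    [7069 ≡ 504 mod 505]
  = -(63/505)    [505 ≡ 1 mod 8 ⇒ (2/505)^3 = +1]
  = -(505/63)    [QR: 505 ≡ 1 mod 4, sign kept]
  = -(1/63)    [505 ≡ 1 mod 63]
  = -1    [(1/63) = 1]
The Legendre symbol is -1, so x^2 ≡ -6059 (mod 7069) has no solution.

no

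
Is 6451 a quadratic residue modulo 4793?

(6451/4793)
  = (1658/4793)    [6451 ≡ 1658 mod 4793]
  = (829/4793)    [4793 ≡ 1 mod 8 ⇒ (2/4793) = +1]
  = (4793/829)    [QR: 829 ≡ 1 mod 4, sign kept]
  = (648/829)    [4793 ≡ 648 mod 829]
  = -(81/829)    [829 ≡ 5 mod 8 ⇒ (2/829)^3 = -1]
  = -(829/81)    [QR: 81 ≡ 1 mod 4, sign kept]
  = -(19/81)    [829 ≡ 19 mod 81]
  = -(81/19)    [QR: 81 ≡ 1 mod 4, sign kept]
  = -(5/19)    [81 ≡ 5 mod 19]
  = -(19/5)    [QR: 5 ≡ 1 mod 4, sign kept]
  = -(4/5)    [19 ≡ 4 mod 5]
  = -(1/5)    [5 ≡ 5 mod 8 ⇒ (2/5)^2 = +1]
  = -1    [(1/5) = 1]
The Legendre symbol is -1, so x^2 ≡ 6451 (mod 4793) has no solution.

no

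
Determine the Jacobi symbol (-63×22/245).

0

By multiplicativity, (-63·22/245) = (-63/245)·(22/245).
First factor (-63/245):
(-63/245)
  = (63/245)    [245 ≡ 1 mod 4 ⇒ (-1/245) = +1]
  = (245/63)    [QR: 245 ≡ 1 mod 4, sign kept]
  = (56/63)    [245 ≡ 56 mod 63]
  = (7/63)    [63 ≡ 7 mod 8 ⇒ (2/63)^3 = +1]
  = -(63/7)    [QR: both ≡ 3 mod 4, sign flips]
  = -(0/7)    [63 ≡ 0 mod 7]
  = 0    [numerator 0, gcd > 1]
Second factor (22/245):
(22/245)
  = -(11/245)    [245 ≡ 5 mod 8 ⇒ (2/245) = -1]
  = -(245/11)    [QR: 245 ≡ 1 mod 4, sign kept]
  = -(3/11)    [245 ≡ 3 mod 11]
  = (11/3)    [QR: both ≡ 3 mod 4, sign flips]
  = (2/3)    [11 ≡ 2 mod 3]
  = -(1/3)    [3 ≡ 3 mod 8 ⇒ (2/3) = -1]
  = -1    [(1/3) = 1]
Product: (0)·(-1) = 0.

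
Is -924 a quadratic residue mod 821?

(-924|821)
  = (924|821)    [821 ≡ 1 mod 4 ⇒ (-1|821) = +1]
  = (103|821)    [924 ≡ 103 mod 821]
  = (821|103)    [QR: 821 ≡ 1 mod 4, sign kept]
  = (100|103)    [821 ≡ 100 mod 103]
  = (25|103)    [103 ≡ 7 mod 8 ⇒ (2|103)^2 = +1]
  = (103|25)    [QR: 25 ≡ 1 mod 4, sign kept]
  = (3|25)    [103 ≡ 3 mod 25]
  = (25|3)    [QR: 25 ≡ 1 mod 4, sign kept]
  = (1|3)    [25 ≡ 1 mod 3]
  = 1    [(1|3) = 1]
(-924|821) = 1, and 821 is prime, so -924 is a quadratic residue mod 821.

yes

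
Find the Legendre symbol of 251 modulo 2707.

-1

(251 / 2707)
  = -(2707 / 251)    [QR: both ≡ 3 mod 4, sign flips]
  = -(197 / 251)    [2707 ≡ 197 mod 251]
  = -(251 / 197)    [QR: 197 ≡ 1 mod 4, sign kept]
  = -(54 / 197)    [251 ≡ 54 mod 197]
  = (27 / 197)    [197 ≡ 5 mod 8 ⇒ (2 / 197) = -1]
  = (197 / 27)    [QR: 197 ≡ 1 mod 4, sign kept]
  = (8 / 27)    [197 ≡ 8 mod 27]
  = -(1 / 27)    [27 ≡ 3 mod 8 ⇒ (2 / 27)^3 = -1]
  = -1    [(1 / 27) = 1]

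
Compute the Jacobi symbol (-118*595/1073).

1

By multiplicativity, (-118·595/1073) = (-118/1073)·(595/1073).
First factor (-118/1073):
Reduce the numerator: -118 ≡ 955 (mod 1073), so (-118/1073) = (955/1073).
1073 ≡ 1 (mod 4), so quadratic reciprocity gives (955/1073) = (1073/955). Reduce: 1073 ≡ 118 (mod 955). Now have (118/955).
Factor out 2: 118 = 2·59. Since 955 ≡ 3 (mod 8), (2/955) = -1. Now have -(59/955).
Both 59 ≡ 3 and 955 ≡ 3 (mod 4), so reciprocity gives (59/955) = -(955/59). Reduce: 955 ≡ 11 (mod 59). Now have (11/59).
Both 11 ≡ 3 and 59 ≡ 3 (mod 4), so reciprocity gives (11/59) = -(59/11). Reduce: 59 ≡ 4 (mod 11). Now have -(4/11).
Factor out 2: 4 = 2^2. Since 11 ≡ 3 (mod 8), (2/11) = -1, and (2/11)^2 = +1. Now have -(1/11).
(1/11) = 1. Collecting the sign factors: -1.
Second factor (595/1073):
1073 ≡ 1 (mod 4), so quadratic reciprocity gives (595/1073) = (1073/595). Reduce: 1073 ≡ 478 (mod 595). Now have (478/595).
Factor out 2: 478 = 2·239. Since 595 ≡ 3 (mod 8), (2/595) = -1. Now have -(239/595).
Both 239 ≡ 3 and 595 ≡ 3 (mod 4), so reciprocity gives (239/595) = -(595/239). Reduce: 595 ≡ 117 (mod 239). Now have (117/239).
117 ≡ 1 (mod 4), so quadratic reciprocity gives (117/239) = (239/117). Reduce: 239 ≡ 5 (mod 117). Now have (5/117).
5 ≡ 1 (mod 4), so quadratic reciprocity gives (5/117) = (117/5). Reduce: 117 ≡ 2 (mod 5). Now have (2/5).
Factor out 2: 2 = 2. Since 5 ≡ 5 (mod 8), (2/5) = -1. Now have -(1/5).
(1/5) = 1. Collecting the sign factors: -1.
Product: (-1)·(-1) = 1.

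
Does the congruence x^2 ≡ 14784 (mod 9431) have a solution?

(14784/9431)
  = (5353/9431)    [14784 ≡ 5353 mod 9431]
  = (9431/5353)    [QR: 5353 ≡ 1 mod 4, sign kept]
  = (4078/5353)    [9431 ≡ 4078 mod 5353]
  = (2039/5353)    [5353 ≡ 1 mod 8 ⇒ (2/5353) = +1]
  = (5353/2039)    [QR: 5353 ≡ 1 mod 4, sign kept]
  = (1275/2039)    [5353 ≡ 1275 mod 2039]
  = -(2039/1275)    [QR: both ≡ 3 mod 4, sign flips]
  = -(764/1275)    [2039 ≡ 764 mod 1275]
  = -(191/1275)    [1275 ≡ 3 mod 8 ⇒ (2/1275)^2 = +1]
  = (1275/191)    [QR: both ≡ 3 mod 4, sign flips]
  = (129/191)    [1275 ≡ 129 mod 191]
  = (191/129)    [QR: 129 ≡ 1 mod 4, sign kept]
  = (62/129)    [191 ≡ 62 mod 129]
  = (31/129)    [129 ≡ 1 mod 8 ⇒ (2/129) = +1]
  = (129/31)    [QR: 129 ≡ 1 mod 4, sign kept]
  = (5/31)    [129 ≡ 5 mod 31]
  = (31/5)    [QR: 5 ≡ 1 mod 4, sign kept]
  = (1/5)    [31 ≡ 1 mod 5]
  = 1    [(1/5) = 1]
The Legendre symbol is 1, so x^2 ≡ 14784 (mod 9431) has solution.

yes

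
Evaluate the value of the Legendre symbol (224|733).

Factor out 2: 224 = 2^5·7. Since 733 ≡ 5 (mod 8), (2|733) = -1, and (2|733)^5 = -1. Now have -(7|733).
733 ≡ 1 (mod 4), so quadratic reciprocity gives (7|733) = (733|7). Reduce: 733 ≡ 5 (mod 7). Now have -(5|7).
5 ≡ 1 (mod 4), so quadratic reciprocity gives (5|7) = (7|5). Reduce: 7 ≡ 2 (mod 5). Now have -(2|5).
Factor out 2: 2 = 2. Since 5 ≡ 5 (mod 8), (2|5) = -1. Now have (1|5).
(1|5) = 1. Collecting the sign factors: 1.

1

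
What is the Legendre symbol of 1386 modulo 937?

Reduce the numerator: 1386 ≡ 449 (mod 937), so (1386 / 937) = (449 / 937).
449 ≡ 1 (mod 4), so quadratic reciprocity gives (449 / 937) = (937 / 449). Reduce: 937 ≡ 39 (mod 449). Now have (39 / 449).
449 ≡ 1 (mod 4), so quadratic reciprocity gives (39 / 449) = (449 / 39). Reduce: 449 ≡ 20 (mod 39). Now have (20 / 39).
Factor out 2: 20 = 2^2·5. Since 39 ≡ 7 (mod 8), (2 / 39) = +1, and (2 / 39)^2 = +1. Now have (5 / 39).
5 ≡ 1 (mod 4), so quadratic reciprocity gives (5 / 39) = (39 / 5). Reduce: 39 ≡ 4 (mod 5). Now have (4 / 5).
Factor out 2: 4 = 2^2. Since 5 ≡ 5 (mod 8), (2 / 5) = -1, and (2 / 5)^2 = +1. Now have (1 / 5).
(1 / 5) = 1. Collecting the sign factors: 1.

1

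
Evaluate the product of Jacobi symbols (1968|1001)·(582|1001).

By multiplicativity, (1968·582|1001) = (1968|1001)·(582|1001).
First factor (1968|1001):
(1968|1001)
  = (967|1001)    [1968 ≡ 967 mod 1001]
  = (1001|967)    [QR: 1001 ≡ 1 mod 4, sign kept]
  = (34|967)    [1001 ≡ 34 mod 967]
  = (17|967)    [967 ≡ 7 mod 8 ⇒ (2|967) = +1]
  = (967|17)    [QR: 17 ≡ 1 mod 4, sign kept]
  = (15|17)    [967 ≡ 15 mod 17]
  = (17|15)    [QR: 17 ≡ 1 mod 4, sign kept]
  = (2|15)    [17 ≡ 2 mod 15]
  = (1|15)    [15 ≡ 7 mod 8 ⇒ (2|15) = +1]
  = 1    [(1|15) = 1]
Second factor (582|1001):
(582|1001)
  = (291|1001)    [1001 ≡ 1 mod 8 ⇒ (2|1001) = +1]
  = (1001|291)    [QR: 1001 ≡ 1 mod 4, sign kept]
  = (128|291)    [1001 ≡ 128 mod 291]
  = -(1|291)    [291 ≡ 3 mod 8 ⇒ (2|291)^7 = -1]
  = -1    [(1|291) = 1]
Product: (1)·(-1) = -1.

-1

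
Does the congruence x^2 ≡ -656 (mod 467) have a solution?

no

(-656/467)
  = (278/467)    [-656 ≡ 278 mod 467]
  = -(139/467)    [467 ≡ 3 mod 8 ⇒ (2/467) = -1]
  = (467/139)    [QR: both ≡ 3 mod 4, sign flips]
  = (50/139)    [467 ≡ 50 mod 139]
  = -(25/139)    [139 ≡ 3 mod 8 ⇒ (2/139) = -1]
  = -(139/25)    [QR: 25 ≡ 1 mod 4, sign kept]
  = -(14/25)    [139 ≡ 14 mod 25]
  = -(7/25)    [25 ≡ 1 mod 8 ⇒ (2/25) = +1]
  = -(25/7)    [QR: 25 ≡ 1 mod 4, sign kept]
  = -(4/7)    [25 ≡ 4 mod 7]
  = -(1/7)    [7 ≡ 7 mod 8 ⇒ (2/7)^2 = +1]
  = -1    [(1/7) = 1]
The Legendre symbol is -1, so x^2 ≡ -656 (mod 467) has no solution.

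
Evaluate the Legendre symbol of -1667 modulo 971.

(-1667|971)
  = (275|971)    [-1667 ≡ 275 mod 971]
  = -(971|275)    [QR: both ≡ 3 mod 4, sign flips]
  = -(146|275)    [971 ≡ 146 mod 275]
  = (73|275)    [275 ≡ 3 mod 8 ⇒ (2|275) = -1]
  = (275|73)    [QR: 73 ≡ 1 mod 4, sign kept]
  = (56|73)    [275 ≡ 56 mod 73]
  = (7|73)    [73 ≡ 1 mod 8 ⇒ (2|73)^3 = +1]
  = (73|7)    [QR: 73 ≡ 1 mod 4, sign kept]
  = (3|7)    [73 ≡ 3 mod 7]
  = -(7|3)    [QR: both ≡ 3 mod 4, sign flips]
  = -(1|3)    [7 ≡ 1 mod 3]
  = -1    [(1|3) = 1]

-1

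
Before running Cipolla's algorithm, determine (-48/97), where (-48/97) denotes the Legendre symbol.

Reduce the numerator: -48 ≡ 49 (mod 97), so (-48/97) = (49/97).
49 ≡ 1 (mod 4), so quadratic reciprocity gives (49/97) = (97/49). Reduce: 97 ≡ 48 (mod 49). Now have (48/49).
Factor out 2: 48 = 2^4·3. Since 49 ≡ 1 (mod 8), (2/49) = +1, and (2/49)^4 = +1. Now have (3/49).
49 ≡ 1 (mod 4), so quadratic reciprocity gives (3/49) = (49/3). Reduce: 49 ≡ 1 (mod 3). Now have (1/3).
(1/3) = 1. Collecting the sign factors: 1.

1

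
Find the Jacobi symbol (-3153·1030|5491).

By multiplicativity, (-3153·1030|5491) = (-3153|5491)·(1030|5491).
First factor (-3153|5491):
Reduce the numerator: -3153 ≡ 2338 (mod 5491), so (-3153|5491) = (2338|5491).
Factor out 2: 2338 = 2·1169. Since 5491 ≡ 3 (mod 8), (2|5491) = -1. Now have -(1169|5491).
1169 ≡ 1 (mod 4), so quadratic reciprocity gives (1169|5491) = (5491|1169). Reduce: 5491 ≡ 815 (mod 1169). Now have -(815|1169).
1169 ≡ 1 (mod 4), so quadratic reciprocity gives (815|1169) = (1169|815). Reduce: 1169 ≡ 354 (mod 815). Now have -(354|815).
Factor out 2: 354 = 2·177. Since 815 ≡ 7 (mod 8), (2|815) = +1. Now have -(177|815).
177 ≡ 1 (mod 4), so quadratic reciprocity gives (177|815) = (815|177). Reduce: 815 ≡ 107 (mod 177). Now have -(107|177).
177 ≡ 1 (mod 4), so quadratic reciprocity gives (107|177) = (177|107). Reduce: 177 ≡ 70 (mod 107). Now have -(70|107).
Factor out 2: 70 = 2·35. Since 107 ≡ 3 (mod 8), (2|107) = -1. Now have (35|107).
Both 35 ≡ 3 and 107 ≡ 3 (mod 4), so reciprocity gives (35|107) = -(107|35). Reduce: 107 ≡ 2 (mod 35). Now have -(2|35).
Factor out 2: 2 = 2. Since 35 ≡ 3 (mod 8), (2|35) = -1. Now have (1|35).
(1|35) = 1. Collecting the sign factors: 1.
Second factor (1030|5491):
Factor out 2: 1030 = 2·515. Since 5491 ≡ 3 (mod 8), (2|5491) = -1. Now have -(515|5491).
Both 515 ≡ 3 and 5491 ≡ 3 (mod 4), so reciprocity gives (515|5491) = -(5491|515). Reduce: 5491 ≡ 341 (mod 515). Now have (341|515).
341 ≡ 1 (mod 4), so quadratic reciprocity gives (341|515) = (515|341). Reduce: 515 ≡ 174 (mod 341). Now have (174|341).
Factor out 2: 174 = 2·87. Since 341 ≡ 5 (mod 8), (2|341) = -1. Now have -(87|341).
341 ≡ 1 (mod 4), so quadratic reciprocity gives (87|341) = (341|87). Reduce: 341 ≡ 80 (mod 87). Now have -(80|87).
Factor out 2: 80 = 2^4·5. Since 87 ≡ 7 (mod 8), (2|87) = +1, and (2|87)^4 = +1. Now have -(5|87).
5 ≡ 1 (mod 4), so quadratic reciprocity gives (5|87) = (87|5). Reduce: 87 ≡ 2 (mod 5). Now have -(2|5).
Factor out 2: 2 = 2. Since 5 ≡ 5 (mod 8), (2|5) = -1. Now have (1|5).
(1|5) = 1. Collecting the sign factors: 1.
Product: (1)·(1) = 1.

1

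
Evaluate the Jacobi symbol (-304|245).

(-304|245)
  = (186|245)    [-304 ≡ 186 mod 245]
  = -(93|245)    [245 ≡ 5 mod 8 ⇒ (2|245) = -1]
  = -(245|93)    [QR: 93 ≡ 1 mod 4, sign kept]
  = -(59|93)    [245 ≡ 59 mod 93]
  = -(93|59)    [QR: 93 ≡ 1 mod 4, sign kept]
  = -(34|59)    [93 ≡ 34 mod 59]
  = (17|59)    [59 ≡ 3 mod 8 ⇒ (2|59) = -1]
  = (59|17)    [QR: 17 ≡ 1 mod 4, sign kept]
  = (8|17)    [59 ≡ 8 mod 17]
  = (1|17)    [17 ≡ 1 mod 8 ⇒ (2|17)^3 = +1]
  = 1    [(1|17) = 1]

1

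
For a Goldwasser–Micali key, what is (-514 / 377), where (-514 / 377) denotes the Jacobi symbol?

Pull out -1: (-514 / 377) = (-1 / 377)·(514 / 377). Since 377 ≡ 1 (mod 4), (-1 / 377) = +1. Now have (514 / 377).
Reduce the numerator: 514 ≡ 137 (mod 377), so (514 / 377) = (137 / 377).
137 ≡ 1 (mod 4), so quadratic reciprocity gives (137 / 377) = (377 / 137). Reduce: 377 ≡ 103 (mod 137). Now have (103 / 137).
137 ≡ 1 (mod 4), so quadratic reciprocity gives (103 / 137) = (137 / 103). Reduce: 137 ≡ 34 (mod 103). Now have (34 / 103).
Factor out 2: 34 = 2·17. Since 103 ≡ 7 (mod 8), (2 / 103) = +1. Now have (17 / 103).
17 ≡ 1 (mod 4), so quadratic reciprocity gives (17 / 103) = (103 / 17). Reduce: 103 ≡ 1 (mod 17). Now have (1 / 17).
(1 / 17) = 1. Collecting the sign factors: 1.

1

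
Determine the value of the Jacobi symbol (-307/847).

1

(-307/847)
  = -(307/847)    [847 ≡ 3 mod 4 ⇒ (-1/847) = -1]
  = (847/307)    [QR: both ≡ 3 mod 4, sign flips]
  = (233/307)    [847 ≡ 233 mod 307]
  = (307/233)    [QR: 233 ≡ 1 mod 4, sign kept]
  = (74/233)    [307 ≡ 74 mod 233]
  = (37/233)    [233 ≡ 1 mod 8 ⇒ (2/233) = +1]
  = (233/37)    [QR: 37 ≡ 1 mod 4, sign kept]
  = (11/37)    [233 ≡ 11 mod 37]
  = (37/11)    [QR: 37 ≡ 1 mod 4, sign kept]
  = (4/11)    [37 ≡ 4 mod 11]
  = (1/11)    [11 ≡ 3 mod 8 ⇒ (2/11)^2 = +1]
  = 1    [(1/11) = 1]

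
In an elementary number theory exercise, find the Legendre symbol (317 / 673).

(317 / 673)
  = (673 / 317)    [QR: 317 ≡ 1 mod 4, sign kept]
  = (39 / 317)    [673 ≡ 39 mod 317]
  = (317 / 39)    [QR: 317 ≡ 1 mod 4, sign kept]
  = (5 / 39)    [317 ≡ 5 mod 39]
  = (39 / 5)    [QR: 5 ≡ 1 mod 4, sign kept]
  = (4 / 5)    [39 ≡ 4 mod 5]
  = (1 / 5)    [5 ≡ 5 mod 8 ⇒ (2 / 5)^2 = +1]
  = 1    [(1 / 5) = 1]

1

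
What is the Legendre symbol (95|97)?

97 ≡ 1 (mod 4), so quadratic reciprocity gives (95|97) = (97|95). Reduce: 97 ≡ 2 (mod 95). Now have (2|95).
Factor out 2: 2 = 2. Since 95 ≡ 7 (mod 8), (2|95) = +1. Now have (1|95).
(1|95) = 1. Collecting the sign factors: 1.

1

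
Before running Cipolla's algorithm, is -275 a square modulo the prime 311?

yes

(-275/311)
  = (36/311)    [-275 ≡ 36 mod 311]
  = (9/311)    [311 ≡ 7 mod 8 ⇒ (2/311)^2 = +1]
  = (311/9)    [QR: 9 ≡ 1 mod 4, sign kept]
  = (5/9)    [311 ≡ 5 mod 9]
  = (9/5)    [QR: 5 ≡ 1 mod 4, sign kept]
  = (4/5)    [9 ≡ 4 mod 5]
  = (1/5)    [5 ≡ 5 mod 8 ⇒ (2/5)^2 = +1]
  = 1    [(1/5) = 1]
(-275/311) = 1, and 311 is prime, so -275 is a quadratic residue mod 311.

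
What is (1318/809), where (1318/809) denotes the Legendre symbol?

Reduce the numerator: 1318 ≡ 509 (mod 809), so (1318/809) = (509/809).
509 ≡ 1 (mod 4), so quadratic reciprocity gives (509/809) = (809/509). Reduce: 809 ≡ 300 (mod 509). Now have (300/509).
Factor out 2: 300 = 2^2·75. Since 509 ≡ 5 (mod 8), (2/509) = -1, and (2/509)^2 = +1. Now have (75/509).
509 ≡ 1 (mod 4), so quadratic reciprocity gives (75/509) = (509/75). Reduce: 509 ≡ 59 (mod 75). Now have (59/75).
Both 59 ≡ 3 and 75 ≡ 3 (mod 4), so reciprocity gives (59/75) = -(75/59). Reduce: 75 ≡ 16 (mod 59). Now have -(16/59).
Factor out 2: 16 = 2^4. Since 59 ≡ 3 (mod 8), (2/59) = -1, and (2/59)^4 = +1. Now have -(1/59).
(1/59) = 1. Collecting the sign factors: -1.

-1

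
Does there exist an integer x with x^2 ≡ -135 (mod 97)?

(-135|97)
  = (59|97)    [-135 ≡ 59 mod 97]
  = (97|59)    [QR: 97 ≡ 1 mod 4, sign kept]
  = (38|59)    [97 ≡ 38 mod 59]
  = -(19|59)    [59 ≡ 3 mod 8 ⇒ (2|59) = -1]
  = (59|19)    [QR: both ≡ 3 mod 4, sign flips]
  = (2|19)    [59 ≡ 2 mod 19]
  = -(1|19)    [19 ≡ 3 mod 8 ⇒ (2|19) = -1]
  = -1    [(1|19) = 1]
The Legendre symbol is -1, so x^2 ≡ -135 (mod 97) has no solution.

no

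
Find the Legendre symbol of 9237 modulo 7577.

(9237|7577)
  = (1660|7577)    [9237 ≡ 1660 mod 7577]
  = (415|7577)    [7577 ≡ 1 mod 8 ⇒ (2|7577)^2 = +1]
  = (7577|415)    [QR: 7577 ≡ 1 mod 4, sign kept]
  = (107|415)    [7577 ≡ 107 mod 415]
  = -(415|107)    [QR: both ≡ 3 mod 4, sign flips]
  = -(94|107)    [415 ≡ 94 mod 107]
  = (47|107)    [107 ≡ 3 mod 8 ⇒ (2|107) = -1]
  = -(107|47)    [QR: both ≡ 3 mod 4, sign flips]
  = -(13|47)    [107 ≡ 13 mod 47]
  = -(47|13)    [QR: 13 ≡ 1 mod 4, sign kept]
  = -(8|13)    [47 ≡ 8 mod 13]
  = (1|13)    [13 ≡ 5 mod 8 ⇒ (2|13)^3 = -1]
  = 1    [(1|13) = 1]

1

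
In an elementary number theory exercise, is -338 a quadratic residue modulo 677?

Pull out -1: (-338/677) = (-1/677)·(338/677). Since 677 ≡ 1 (mod 4), (-1/677) = +1. Now have (338/677).
Factor out 2: 338 = 2·169. Since 677 ≡ 5 (mod 8), (2/677) = -1. Now have -(169/677).
169 ≡ 1 (mod 4), so quadratic reciprocity gives (169/677) = (677/169). Reduce: 677 ≡ 1 (mod 169). Now have -(1/169).
(1/169) = 1. Collecting the sign factors: -1.
The Legendre symbol is -1, so x^2 ≡ -338 (mod 677) has no solution.

no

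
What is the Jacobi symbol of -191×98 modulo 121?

By multiplicativity, (-191·98/121) = (-191/121)·(98/121).
First factor (-191/121):
Reduce the numerator: -191 ≡ 51 (mod 121), so (-191/121) = (51/121).
121 ≡ 1 (mod 4), so quadratic reciprocity gives (51/121) = (121/51). Reduce: 121 ≡ 19 (mod 51). Now have (19/51).
Both 19 ≡ 3 and 51 ≡ 3 (mod 4), so reciprocity gives (19/51) = -(51/19). Reduce: 51 ≡ 13 (mod 19). Now have -(13/19).
13 ≡ 1 (mod 4), so quadratic reciprocity gives (13/19) = (19/13). Reduce: 19 ≡ 6 (mod 13). Now have -(6/13).
Factor out 2: 6 = 2·3. Since 13 ≡ 5 (mod 8), (2/13) = -1. Now have (3/13).
13 ≡ 1 (mod 4), so quadratic reciprocity gives (3/13) = (13/3). Reduce: 13 ≡ 1 (mod 3). Now have (1/3).
(1/3) = 1. Collecting the sign factors: 1.
Second factor (98/121):
Factor out 2: 98 = 2·49. Since 121 ≡ 1 (mod 8), (2/121) = +1. Now have (49/121).
49 ≡ 1 (mod 4), so quadratic reciprocity gives (49/121) = (121/49). Reduce: 121 ≡ 23 (mod 49). Now have (23/49).
49 ≡ 1 (mod 4), so quadratic reciprocity gives (23/49) = (49/23). Reduce: 49 ≡ 3 (mod 23). Now have (3/23).
Both 3 ≡ 3 and 23 ≡ 3 (mod 4), so reciprocity gives (3/23) = -(23/3). Reduce: 23 ≡ 2 (mod 3). Now have -(2/3).
Factor out 2: 2 = 2. Since 3 ≡ 3 (mod 8), (2/3) = -1. Now have (1/3).
(1/3) = 1. Collecting the sign factors: 1.
Product: (1)·(1) = 1.

1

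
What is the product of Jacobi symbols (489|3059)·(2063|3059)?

-1

By multiplicativity, (489·2063|3059) = (489|3059)·(2063|3059).
First factor (489|3059):
489 ≡ 1 (mod 4), so quadratic reciprocity gives (489|3059) = (3059|489). Reduce: 3059 ≡ 125 (mod 489). Now have (125|489).
125 ≡ 1 (mod 4), so quadratic reciprocity gives (125|489) = (489|125). Reduce: 489 ≡ 114 (mod 125). Now have (114|125).
Factor out 2: 114 = 2·57. Since 125 ≡ 5 (mod 8), (2|125) = -1. Now have -(57|125).
57 ≡ 1 (mod 4), so quadratic reciprocity gives (57|125) = (125|57). Reduce: 125 ≡ 11 (mod 57). Now have -(11|57).
57 ≡ 1 (mod 4), so quadratic reciprocity gives (11|57) = (57|11). Reduce: 57 ≡ 2 (mod 11). Now have -(2|11).
Factor out 2: 2 = 2. Since 11 ≡ 3 (mod 8), (2|11) = -1. Now have (1|11).
(1|11) = 1. Collecting the sign factors: 1.
Second factor (2063|3059):
Both 2063 ≡ 3 and 3059 ≡ 3 (mod 4), so reciprocity gives (2063|3059) = -(3059|2063). Reduce: 3059 ≡ 996 (mod 2063). Now have -(996|2063).
Factor out 2: 996 = 2^2·249. Since 2063 ≡ 7 (mod 8), (2|2063) = +1, and (2|2063)^2 = +1. Now have -(249|2063).
249 ≡ 1 (mod 4), so quadratic reciprocity gives (249|2063) = (2063|249). Reduce: 2063 ≡ 71 (mod 249). Now have -(71|249).
249 ≡ 1 (mod 4), so quadratic reciprocity gives (71|249) = (249|71). Reduce: 249 ≡ 36 (mod 71). Now have -(36|71).
Factor out 2: 36 = 2^2·9. Since 71 ≡ 7 (mod 8), (2|71) = +1, and (2|71)^2 = +1. Now have -(9|71).
9 ≡ 1 (mod 4), so quadratic reciprocity gives (9|71) = (71|9). Reduce: 71 ≡ 8 (mod 9). Now have -(8|9).
Factor out 2: 8 = 2^3. Since 9 ≡ 1 (mod 8), (2|9) = +1, and (2|9)^3 = +1. Now have -(1|9).
(1|9) = 1. Collecting the sign factors: -1.
Product: (1)·(-1) = -1.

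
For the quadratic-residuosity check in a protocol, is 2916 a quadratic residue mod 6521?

yes

(2916/6521)
  = (729/6521)    [6521 ≡ 1 mod 8 ⇒ (2/6521)^2 = +1]
  = (6521/729)    [QR: 729 ≡ 1 mod 4, sign kept]
  = (689/729)    [6521 ≡ 689 mod 729]
  = (729/689)    [QR: 689 ≡ 1 mod 4, sign kept]
  = (40/689)    [729 ≡ 40 mod 689]
  = (5/689)    [689 ≡ 1 mod 8 ⇒ (2/689)^3 = +1]
  = (689/5)    [QR: 5 ≡ 1 mod 4, sign kept]
  = (4/5)    [689 ≡ 4 mod 5]
  = (1/5)    [5 ≡ 5 mod 8 ⇒ (2/5)^2 = +1]
  = 1    [(1/5) = 1]
The Legendre symbol is 1, so x^2 ≡ 2916 (mod 6521) has solution.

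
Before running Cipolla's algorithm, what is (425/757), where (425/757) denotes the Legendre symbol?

1

(425/757)
  = (757/425)    [QR: 425 ≡ 1 mod 4, sign kept]
  = (332/425)    [757 ≡ 332 mod 425]
  = (83/425)    [425 ≡ 1 mod 8 ⇒ (2/425)^2 = +1]
  = (425/83)    [QR: 425 ≡ 1 mod 4, sign kept]
  = (10/83)    [425 ≡ 10 mod 83]
  = -(5/83)    [83 ≡ 3 mod 8 ⇒ (2/83) = -1]
  = -(83/5)    [QR: 5 ≡ 1 mod 4, sign kept]
  = -(3/5)    [83 ≡ 3 mod 5]
  = -(5/3)    [QR: 5 ≡ 1 mod 4, sign kept]
  = -(2/3)    [5 ≡ 2 mod 3]
  = (1/3)    [3 ≡ 3 mod 8 ⇒ (2/3) = -1]
  = 1    [(1/3) = 1]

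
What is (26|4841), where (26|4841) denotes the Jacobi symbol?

-1

(26|4841)
  = (13|4841)    [4841 ≡ 1 mod 8 ⇒ (2|4841) = +1]
  = (4841|13)    [QR: 13 ≡ 1 mod 4, sign kept]
  = (5|13)    [4841 ≡ 5 mod 13]
  = (13|5)    [QR: 5 ≡ 1 mod 4, sign kept]
  = (3|5)    [13 ≡ 3 mod 5]
  = (5|3)    [QR: 5 ≡ 1 mod 4, sign kept]
  = (2|3)    [5 ≡ 2 mod 3]
  = -(1|3)    [3 ≡ 3 mod 8 ⇒ (2|3) = -1]
  = -1    [(1|3) = 1]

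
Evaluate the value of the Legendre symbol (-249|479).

1

Reduce the numerator: -249 ≡ 230 (mod 479), so (-249|479) = (230|479).
Factor out 2: 230 = 2·115. Since 479 ≡ 7 (mod 8), (2|479) = +1. Now have (115|479).
Both 115 ≡ 3 and 479 ≡ 3 (mod 4), so reciprocity gives (115|479) = -(479|115). Reduce: 479 ≡ 19 (mod 115). Now have -(19|115).
Both 19 ≡ 3 and 115 ≡ 3 (mod 4), so reciprocity gives (19|115) = -(115|19). Reduce: 115 ≡ 1 (mod 19). Now have (1|19).
(1|19) = 1. Collecting the sign factors: 1.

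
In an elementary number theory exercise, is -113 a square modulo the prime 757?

no

Pull out -1: (-113|757) = (-1|757)·(113|757). Since 757 ≡ 1 (mod 4), (-1|757) = +1. Now have (113|757).
113 ≡ 1 (mod 4), so quadratic reciprocity gives (113|757) = (757|113). Reduce: 757 ≡ 79 (mod 113). Now have (79|113).
113 ≡ 1 (mod 4), so quadratic reciprocity gives (79|113) = (113|79). Reduce: 113 ≡ 34 (mod 79). Now have (34|79).
Factor out 2: 34 = 2·17. Since 79 ≡ 7 (mod 8), (2|79) = +1. Now have (17|79).
17 ≡ 1 (mod 4), so quadratic reciprocity gives (17|79) = (79|17). Reduce: 79 ≡ 11 (mod 17). Now have (11|17).
17 ≡ 1 (mod 4), so quadratic reciprocity gives (11|17) = (17|11). Reduce: 17 ≡ 6 (mod 11). Now have (6|11).
Factor out 2: 6 = 2·3. Since 11 ≡ 3 (mod 8), (2|11) = -1. Now have -(3|11).
Both 3 ≡ 3 and 11 ≡ 3 (mod 4), so reciprocity gives (3|11) = -(11|3). Reduce: 11 ≡ 2 (mod 3). Now have (2|3).
Factor out 2: 2 = 2. Since 3 ≡ 3 (mod 8), (2|3) = -1. Now have -(1|3).
(1|3) = 1. Collecting the sign factors: -1.
(-113|757) = -1, and 757 is prime, so -113 is not a quadratic residue mod 757.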